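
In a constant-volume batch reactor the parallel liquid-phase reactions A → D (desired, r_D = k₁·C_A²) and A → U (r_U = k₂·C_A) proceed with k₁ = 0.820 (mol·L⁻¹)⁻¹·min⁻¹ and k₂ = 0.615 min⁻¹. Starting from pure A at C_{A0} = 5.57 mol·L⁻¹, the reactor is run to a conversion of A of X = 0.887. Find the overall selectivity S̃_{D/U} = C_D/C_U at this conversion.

3.33

C_A = C_{A0}(1−X) = 0.6294 mol·L⁻¹.
Along a PFR/batch, dC_U/dC_A = −r_U/(r_D+r_U) = −k₂/(k₂+k₁·C_A).
Integrating from C_{A0} to C_A: C_U = (0.615/0.820)·ln[(0.615+0.820·5.57)/(0.615+0.820·0.629)] = 0.7500·ln(5.182/1.131) = 1.142 mol·L⁻¹.
Then C_D = (C_{A0}−C_A) − C_U = 4.941 − 1.142 = 3.799 mol·L⁻¹.
S̃_{D/U} = C_D/C_U = 3.799/1.142 = 3.33.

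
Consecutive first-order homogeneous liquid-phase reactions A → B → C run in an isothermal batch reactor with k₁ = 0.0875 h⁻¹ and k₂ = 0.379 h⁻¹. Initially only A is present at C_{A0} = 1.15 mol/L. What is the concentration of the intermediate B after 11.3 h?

The intermediate concentration in a first-order A→B→C sequence is C_B = k₁C_{A0}(e^(−k₁t) − e^(−k₂t))/(k₂−k₁).
e^(−k₁t) = e^(−0.0875×11.3) = e^(−0.9888) = 0.3720; e^(−k₂t) = e^(−4.283) = 0.01381.
C_B = 0.0875×1.15/(0.379−0.0875) × (0.3720−0.01381) = 0.3452×0.3582 = 0.1237 mol/L.

0.124 mol/L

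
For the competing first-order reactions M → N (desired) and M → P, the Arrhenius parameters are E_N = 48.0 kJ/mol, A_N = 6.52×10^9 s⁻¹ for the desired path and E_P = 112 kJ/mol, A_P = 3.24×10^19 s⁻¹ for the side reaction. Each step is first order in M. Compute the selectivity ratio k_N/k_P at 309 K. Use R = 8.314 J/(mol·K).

k_N/k_P = (A_N/A_P)·exp[−(E_N−E_P)/(RT)] = (A_N/A_P)·exp[(E_P−E_N)/(RT)].
(E_P−E_N)/(RT) = (112−48.0)×10³/(8.314×309) = 64000/2569 = 24.91.
k_N/k_P = (6.52×10^9/3.24×10^19)·exp(24.91) = 2.012×10^-10 × 6.595×10^10 = 13.3.

13.3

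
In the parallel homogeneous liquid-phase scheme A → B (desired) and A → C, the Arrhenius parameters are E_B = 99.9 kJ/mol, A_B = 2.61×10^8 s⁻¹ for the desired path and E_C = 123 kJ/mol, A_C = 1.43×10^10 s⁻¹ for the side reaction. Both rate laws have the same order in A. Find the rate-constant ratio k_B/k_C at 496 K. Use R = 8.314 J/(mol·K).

k_B/k_C = (A_B/A_C)·exp[−(E_B−E_C)/(RT)] = (A_B/A_C)·exp[(E_C−E_B)/(RT)].
(E_C−E_B)/(RT) = (123−99.9)×10³/(8.314×496) = 23100/4124 = 5.602.
k_B/k_C = (2.61×10^8/1.43×10^10)·exp(5.602) = 0.01825 × 270.9 = 4.94.

4.94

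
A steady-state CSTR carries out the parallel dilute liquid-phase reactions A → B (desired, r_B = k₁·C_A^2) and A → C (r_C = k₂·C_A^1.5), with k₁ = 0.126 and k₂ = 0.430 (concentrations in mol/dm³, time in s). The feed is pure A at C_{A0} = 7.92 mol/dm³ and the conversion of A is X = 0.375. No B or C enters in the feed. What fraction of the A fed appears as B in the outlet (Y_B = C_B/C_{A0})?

Exit C_A = C_{A0}(1−X) = 7.92×0.625 = 4.950 mol/dm³.
A CSTR operates uniformly at the exit composition, giving r_B = 3.087 and r_C = 4.736 (each k·C_A^n at C_A = 4.950).
Fraction of consumed A going to B: r_B/(r_B+r_C) = 0.3946.
C_B = 0.3946·C_{A0}·X = 0.3946×7.92×0.375 = 1.17 mol/dm³; Y_B = C_B/C_{A0} = 0.148.

0.148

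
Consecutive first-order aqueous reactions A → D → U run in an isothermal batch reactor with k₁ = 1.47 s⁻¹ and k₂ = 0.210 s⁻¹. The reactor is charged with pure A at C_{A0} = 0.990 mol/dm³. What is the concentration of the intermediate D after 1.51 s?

The intermediate concentration in a first-order A→B→C sequence is C_D = k₁C_{A0}(e^(−k₁t) − e^(−k₂t))/(k₂−k₁).
e^(−k₁t) = e^(−1.47×1.51) = e^(−2.220) = 0.1086; e^(−k₂t) = e^(−0.3171) = 0.7283.
C_D = 1.47×0.990/(0.210−1.47) × (0.1086−0.7283) = (-1.155)×(-0.6196) = 0.7157 mol/dm³.

0.716 mol/dm³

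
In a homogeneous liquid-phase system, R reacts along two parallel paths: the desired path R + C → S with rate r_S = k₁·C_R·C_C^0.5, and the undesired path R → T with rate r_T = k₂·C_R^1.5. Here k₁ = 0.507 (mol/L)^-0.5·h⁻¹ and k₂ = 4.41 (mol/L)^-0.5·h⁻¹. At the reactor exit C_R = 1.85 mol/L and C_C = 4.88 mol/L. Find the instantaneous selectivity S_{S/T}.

0.187

S_{S/T} = r_S/r_T = (k₁·C_R·C_C^0.5)/(k₂·C_R^1.5) = (k₁/k₂)·C_R^-0.5·C_C^0.5.
= (0.507×1.850×4.880^0.5) / (4.41×1.850^1.5) = 2.072/11.10 = 0.187.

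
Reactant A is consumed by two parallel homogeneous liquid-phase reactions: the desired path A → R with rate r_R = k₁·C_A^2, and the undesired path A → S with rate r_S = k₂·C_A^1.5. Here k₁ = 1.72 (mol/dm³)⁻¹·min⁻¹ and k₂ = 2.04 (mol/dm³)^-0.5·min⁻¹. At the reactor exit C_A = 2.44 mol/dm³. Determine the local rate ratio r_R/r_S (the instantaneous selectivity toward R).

1.32

S_{R/S} = r_R/r_S = (k₁·C_A^2)/(k₂·C_A^1.5) = (k₁/k₂)·C_A^0.5.
= (1.72×2.440^2) / (2.04×2.440^1.5) = 10.24/7.775 = 1.32.
Since the desired path is higher order in A, keeping C_A high (PFR or concentrated feed) favours R.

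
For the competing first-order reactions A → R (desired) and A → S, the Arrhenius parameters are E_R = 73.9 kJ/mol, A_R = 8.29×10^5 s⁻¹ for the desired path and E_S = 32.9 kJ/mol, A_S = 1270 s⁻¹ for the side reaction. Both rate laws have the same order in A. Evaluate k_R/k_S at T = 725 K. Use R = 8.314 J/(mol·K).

Since both paths have the same order in A, the concentration cancels and S_{R/S} = k_R/k_S = (A_R/A_S)·exp[(E_S−E_R)/(RT)].
(E_S−E_R)/(RT) = (32.9−73.9)×10³/(8.314×725) = -41000/6028 = -6.802.
k_R/k_S = (8.29×10^5/1270)·exp(-6.802) = 652.8 × 0.001112 = 0.726.

0.726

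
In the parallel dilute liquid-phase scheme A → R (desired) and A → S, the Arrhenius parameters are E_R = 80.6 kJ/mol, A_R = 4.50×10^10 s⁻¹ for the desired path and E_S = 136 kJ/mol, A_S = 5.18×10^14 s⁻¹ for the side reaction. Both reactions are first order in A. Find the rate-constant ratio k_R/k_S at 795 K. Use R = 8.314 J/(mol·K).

0.379

k_R/k_S = (A_R/A_S)·exp[−(E_R−E_S)/(RT)] = (A_R/A_S)·exp[(E_S−E_R)/(RT)].
(E_S−E_R)/(RT) = (136−80.6)×10³/(8.314×795) = 55400/6610 = 8.382.
k_R/k_S = (4.50×10^10/5.18×10^14)·exp(8.382) = 8.687×10^-5 × 4366 = 0.379.
Since E_R < E_S, lowering the temperature improves selectivity toward R.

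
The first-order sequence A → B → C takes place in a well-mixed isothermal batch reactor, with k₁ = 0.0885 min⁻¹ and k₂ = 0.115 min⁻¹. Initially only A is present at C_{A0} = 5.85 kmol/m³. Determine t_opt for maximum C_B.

9.88 min

The intermediate peaks when r₁ = r₂, i.e. k₁e^(−k₁t) = k₂e^(−k₂t), giving t_opt = ln(k₂/k₁)/(k₂−k₁).
= ln(0.115/0.0885)/(0.115−0.0885) = ln(1.299)/0.02650 = 0.2619/0.02650 = 9.88 min.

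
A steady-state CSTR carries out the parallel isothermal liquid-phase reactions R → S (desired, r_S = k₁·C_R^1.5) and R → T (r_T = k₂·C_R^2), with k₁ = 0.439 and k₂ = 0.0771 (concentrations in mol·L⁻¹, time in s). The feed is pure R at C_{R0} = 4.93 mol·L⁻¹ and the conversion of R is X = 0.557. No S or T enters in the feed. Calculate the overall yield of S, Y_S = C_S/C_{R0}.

0.442

Exit C_R = C_{R0}(1−X) = 4.93×0.443 = 2.184 mol·L⁻¹.
In a CSTR the entire volume is at exit conditions, so r_S = 0.439×2.184^1.5 = 1.417 and r_T = 0.0771×2.184^2 = 0.3678.
Fraction of consumed R going to S: r_S/(r_S+r_T) = 0.7939.
C_S = 0.7939·C_{R0}·X = 0.7939×4.93×0.557 = 2.18 mol·L⁻¹; Y_S = C_S/C_{R0} = 0.442.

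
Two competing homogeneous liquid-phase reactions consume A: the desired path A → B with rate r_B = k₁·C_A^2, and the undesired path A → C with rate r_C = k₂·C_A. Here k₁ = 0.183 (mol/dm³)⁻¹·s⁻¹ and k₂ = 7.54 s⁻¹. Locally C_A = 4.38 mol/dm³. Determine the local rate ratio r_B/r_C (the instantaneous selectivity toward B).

0.106

S_{B/C} = r_B/r_C = (k₁·C_A^2)/(k₂·C_A) = (k₁/k₂)·C_A.
= (0.183×4.380^2) / (7.54×4.380) = 3.511/33.03 = 0.106.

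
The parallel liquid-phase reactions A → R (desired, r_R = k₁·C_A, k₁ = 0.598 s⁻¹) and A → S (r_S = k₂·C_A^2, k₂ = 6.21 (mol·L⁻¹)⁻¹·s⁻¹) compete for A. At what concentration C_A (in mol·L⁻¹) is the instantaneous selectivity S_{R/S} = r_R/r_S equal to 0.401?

S_{R/S} = (k₁/k₂)·C_A⁻¹ ⇒ C_A = (S·k₂/k₁)^(-1).
= (0.401×6.21/0.598)^(-1) = (4.164)^(-1) = 0.240 mol·L⁻¹.

0.240 mol·L⁻¹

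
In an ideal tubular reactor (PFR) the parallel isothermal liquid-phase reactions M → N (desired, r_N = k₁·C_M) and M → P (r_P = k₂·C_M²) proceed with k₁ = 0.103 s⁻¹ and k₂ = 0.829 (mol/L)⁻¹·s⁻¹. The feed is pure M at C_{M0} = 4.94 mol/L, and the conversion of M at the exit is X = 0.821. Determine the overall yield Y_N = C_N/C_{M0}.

0.0406

C_M = C_{M0}(1−X) = 0.8843 mol/L.
Along a PFR/batch, dC_N/dC_M = −r_N/(r_N+r_P) = −k₁/(k₁+k₂·C_M).
Integrating from C_{M0} to C_M: C_N = (0.103/0.829)·ln[(0.103+0.829·4.94)/(0.103+0.829·0.884)] = 0.1242·ln(4.198/0.8361) = 0.2005 mol/L.
Y_N = C_N/C_{M0} = 0.2005/4.94 = 0.0406.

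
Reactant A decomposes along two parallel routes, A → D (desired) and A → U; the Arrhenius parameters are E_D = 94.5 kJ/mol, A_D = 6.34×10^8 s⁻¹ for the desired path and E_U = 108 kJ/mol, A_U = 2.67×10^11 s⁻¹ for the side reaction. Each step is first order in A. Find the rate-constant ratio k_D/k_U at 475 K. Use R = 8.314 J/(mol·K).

k_D/k_U = (A_D/A_U)·exp[−(E_D−E_U)/(RT)] = (A_D/A_U)·exp[(E_U−E_D)/(RT)].
(E_U−E_D)/(RT) = (108−94.5)×10³/(8.314×475) = 13500/3949 = 3.418.
k_D/k_U = (6.34×10^8/2.67×10^11)·exp(3.418) = 0.002375 × 30.52 = 0.0725.

0.0725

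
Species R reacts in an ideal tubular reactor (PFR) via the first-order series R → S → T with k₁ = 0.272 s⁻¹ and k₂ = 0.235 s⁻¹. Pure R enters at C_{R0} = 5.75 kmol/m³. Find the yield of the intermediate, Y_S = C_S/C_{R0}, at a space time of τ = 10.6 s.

For first-order series with pure R initially, C_S(τ) = k₁C_{R0}/(k₂−k₁)·(e^(−k₁τ) − e^(−k₂τ)).
e^(−k₁τ) = e^(−0.272×10.6) = e^(−2.883) = 0.05596; e^(−k₂τ) = e^(−2.491) = 0.08283.
C_S = 0.272×5.75/(0.235−0.272) × (0.05596−0.08283) = (-42.27)×(-0.02687) = 1.136 kmol/m³.
Y_S = C_S/C_{R0} = 1.136/5.75 = 0.198.

0.198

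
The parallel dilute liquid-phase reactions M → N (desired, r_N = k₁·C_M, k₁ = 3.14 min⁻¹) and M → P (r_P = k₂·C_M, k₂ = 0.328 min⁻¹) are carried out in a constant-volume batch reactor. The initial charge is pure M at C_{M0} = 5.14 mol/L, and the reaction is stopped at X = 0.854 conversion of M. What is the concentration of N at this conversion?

3.97 mol/L

C_M = C_{M0}(1−X) = 0.7504 mol/L.
Both paths are first order in M, so the instantaneous fraction to N is constant: dC_N/d(−C_M) = k₁/(k₁+k₂) = 0.9054.
C_N = 0.9054·(C_{M0}−C_M) = 0.9054×4.390 = 3.97 mol/L.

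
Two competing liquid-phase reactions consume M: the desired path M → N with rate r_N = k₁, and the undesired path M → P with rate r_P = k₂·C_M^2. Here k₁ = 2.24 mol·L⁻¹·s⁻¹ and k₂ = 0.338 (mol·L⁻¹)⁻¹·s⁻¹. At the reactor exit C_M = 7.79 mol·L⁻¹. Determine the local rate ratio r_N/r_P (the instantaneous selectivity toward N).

S_{N/P} = r_N/r_P = (k₁)/(k₂·C_M^2) = (k₁/k₂)·C_M^-2.
= (2.24) / (0.338×7.790^2) = 2.240/20.51 = 0.109.
The undesired path is higher order in M, so low C_M (CSTR or dilute feed) favours N.

0.109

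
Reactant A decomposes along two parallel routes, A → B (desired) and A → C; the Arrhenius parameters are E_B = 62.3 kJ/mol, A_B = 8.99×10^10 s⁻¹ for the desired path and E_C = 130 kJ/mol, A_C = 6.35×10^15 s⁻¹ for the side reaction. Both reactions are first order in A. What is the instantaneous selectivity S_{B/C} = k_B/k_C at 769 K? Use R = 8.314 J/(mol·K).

k_B/k_C = (A_B/A_C)·exp[−(E_B−E_C)/(RT)] = (A_B/A_C)·exp[(E_C−E_B)/(RT)].
(E_C−E_B)/(RT) = (130−62.3)×10³/(8.314×769) = 67700/6393 = 10.59.
k_B/k_C = (8.99×10^10/6.35×10^15)·exp(10.59) = 1.416×10^-5 × 39693 = 0.562.
Since E_B < E_C, lowering the temperature improves selectivity toward B.

0.562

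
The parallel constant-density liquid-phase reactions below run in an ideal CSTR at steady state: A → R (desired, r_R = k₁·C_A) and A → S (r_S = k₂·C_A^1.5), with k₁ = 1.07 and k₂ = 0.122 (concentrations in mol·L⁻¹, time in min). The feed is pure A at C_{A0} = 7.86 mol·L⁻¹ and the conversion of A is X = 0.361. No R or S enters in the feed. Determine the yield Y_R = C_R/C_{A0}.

Exit C_A = C_{A0}(1−X) = 7.86×0.639 = 5.023 mol·L⁻¹.
In a CSTR the entire volume is at exit conditions, so r_R = 1.07×5.023 = 5.374 and r_S = 0.122×5.023^1.5 = 1.373.
Fraction of consumed A going to R: r_R/(r_R+r_S) = 0.7965.
C_R = 0.7965·C_{A0}·X = 0.7965×7.86×0.361 = 2.26 mol·L⁻¹; Y_R = C_R/C_{A0} = 0.288.

0.288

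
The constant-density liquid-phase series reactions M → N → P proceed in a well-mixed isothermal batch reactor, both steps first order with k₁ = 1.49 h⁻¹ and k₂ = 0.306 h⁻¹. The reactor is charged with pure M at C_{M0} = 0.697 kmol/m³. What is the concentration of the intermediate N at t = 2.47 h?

For first-order series with pure M initially, C_N(t) = k₁C_{M0}/(k₂−k₁)·(e^(−k₁t) − e^(−k₂t)).
e^(−k₁t) = e^(−1.49×2.47) = e^(−3.680) = 0.02522; e^(−k₂t) = e^(−0.7558) = 0.4696.
C_N = 1.49×0.697/(0.306−1.49) × (0.02522−0.4696) = (-0.8771)×(-0.4444) = 0.3898 kmol/m³.

0.390 kmol/m³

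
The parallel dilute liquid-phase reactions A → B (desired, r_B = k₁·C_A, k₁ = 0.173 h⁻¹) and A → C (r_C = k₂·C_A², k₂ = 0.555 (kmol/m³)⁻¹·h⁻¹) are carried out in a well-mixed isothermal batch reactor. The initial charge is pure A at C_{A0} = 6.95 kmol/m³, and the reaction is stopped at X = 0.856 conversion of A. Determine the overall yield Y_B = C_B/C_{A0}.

0.0767

C_A = C_{A0}(1−X) = 1.001 kmol/m³.
Along a PFR/batch, dC_B/dC_A = −r_B/(r_B+r_C) = −k₁/(k₁+k₂·C_A).
Integrating from C_{A0} to C_A: C_B = (0.173/0.555)·ln[(0.173+0.555·6.95)/(0.173+0.555·1.00)] = 0.3117·ln(4.030/0.7284) = 0.5332 kmol/m³.
Y_B = C_B/C_{A0} = 0.5332/6.95 = 0.0767.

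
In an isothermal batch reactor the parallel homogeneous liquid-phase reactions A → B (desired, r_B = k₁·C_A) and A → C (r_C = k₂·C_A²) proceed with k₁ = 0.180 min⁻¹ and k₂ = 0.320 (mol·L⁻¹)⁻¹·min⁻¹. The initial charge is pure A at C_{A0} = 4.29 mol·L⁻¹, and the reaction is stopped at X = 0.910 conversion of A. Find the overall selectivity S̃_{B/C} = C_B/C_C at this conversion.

C_A = C_{A0}(1−X) = 0.3861 mol·L⁻¹.
Along a PFR/batch, dC_B/dC_A = −r_B/(r_B+r_C) = −k₁/(k₁+k₂·C_A).
Integrating from C_{A0} to C_A: C_B = (0.180/0.320)·ln[(0.180+0.320·4.29)/(0.180+0.320·0.386)] = 0.5625·ln(1.553/0.3036) = 0.9181 mol·L⁻¹.
C_C = (C_{A0}−C_A)−C_B = 2.986 mol·L⁻¹; S̃_{B/C} = 0.9181/2.986 = 0.308.

0.308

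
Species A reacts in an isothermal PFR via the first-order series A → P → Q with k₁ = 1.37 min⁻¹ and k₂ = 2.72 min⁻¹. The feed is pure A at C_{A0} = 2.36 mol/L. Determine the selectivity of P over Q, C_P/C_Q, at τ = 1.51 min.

0.146

Solving the coupled first-order balances gives C_P(τ) = [k₁/(k₂−k₁)]·C_{A0}·(e^(−k₁τ) − e^(−k₂τ)).
e^(−k₁τ) = e^(−1.37×1.51) = e^(−2.069) = 0.1263; e^(−k₂τ) = e^(−4.107) = 0.01645.
C_P = 1.37×2.36/(2.72−1.37) × (0.1263−0.01645) = 2.395×0.1099 = 0.2632 mol/L.
C_A = C_{A0}e^(−k₁τ) = 0.2982 mol/L, so C_Q = C_{A0}−C_A−C_P = 1.799 mol/L; C_P/C_Q = 0.146.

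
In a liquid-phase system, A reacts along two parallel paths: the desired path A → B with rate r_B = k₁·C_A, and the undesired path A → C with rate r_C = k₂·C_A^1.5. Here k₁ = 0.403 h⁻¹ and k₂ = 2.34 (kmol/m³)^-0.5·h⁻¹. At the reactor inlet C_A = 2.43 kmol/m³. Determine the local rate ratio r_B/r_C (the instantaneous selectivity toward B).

S_{B/C} = r_B/r_C = (k₁·C_A)/(k₂·C_A^1.5) = (k₁/k₂)·C_A^-0.5.
= (0.403×2.430) / (2.34×2.430^1.5) = 0.9793/8.864 = 0.110.

0.110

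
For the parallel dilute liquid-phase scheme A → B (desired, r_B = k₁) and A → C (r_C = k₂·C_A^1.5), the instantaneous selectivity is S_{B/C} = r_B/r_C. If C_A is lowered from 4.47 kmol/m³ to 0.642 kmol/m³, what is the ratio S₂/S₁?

S_{B/C} = (k₁/k₂)·C_A^-1.5, so S₂/S₁ = (C_{A,2}/C_{A,1})^-1.5.
= (0.642/4.47)^(-1.5) = (0.1436)^(-1.5) = 18.4.
Selectivity toward B rises as C_A falls — low-concentration operation is favoured.

18.4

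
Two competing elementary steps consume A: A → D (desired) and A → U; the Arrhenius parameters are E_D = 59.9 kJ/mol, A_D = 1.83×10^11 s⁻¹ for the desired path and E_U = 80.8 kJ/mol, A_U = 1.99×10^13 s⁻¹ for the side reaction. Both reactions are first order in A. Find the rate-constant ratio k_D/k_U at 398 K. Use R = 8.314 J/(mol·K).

5.09

k_D/k_U = (A_D/A_U)·exp[−(E_D−E_U)/(RT)] = (A_D/A_U)·exp[(E_U−E_D)/(RT)].
(E_U−E_D)/(RT) = (80.8−59.9)×10³/(8.314×398) = 20900/3309 = 6.316.
k_D/k_U = (1.83×10^11/1.99×10^13)·exp(6.316) = 0.009196 × 553.4 = 5.09.
Since E_D < E_U, lowering the temperature improves selectivity toward D.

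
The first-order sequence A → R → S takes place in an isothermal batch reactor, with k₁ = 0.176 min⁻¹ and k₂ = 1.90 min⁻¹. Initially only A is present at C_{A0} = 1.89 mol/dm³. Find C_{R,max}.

0.137 mol/dm³

For a first-order series the maximum intermediate yield is C_{R,max}/C_{A0} = (k₁/k₂)^[k₂/(k₂−k₁)].
= (0.176/1.90)^(1.90/(1.90−0.176)) = (0.09263)^(1.102) = 0.07266.
C_{R,max} = 0.07266×1.89 = 0.137 mol/dm³.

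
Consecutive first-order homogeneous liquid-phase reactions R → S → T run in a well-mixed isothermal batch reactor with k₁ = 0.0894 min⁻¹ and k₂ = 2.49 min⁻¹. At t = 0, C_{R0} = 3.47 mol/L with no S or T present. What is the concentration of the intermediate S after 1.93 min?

0.108 mol/L

For first-order series with pure R initially, C_S(t) = k₁C_{R0}/(k₂−k₁)·(e^(−k₁t) − e^(−k₂t)).
e^(−k₁t) = e^(−0.0894×1.93) = e^(−0.1725) = 0.8415; e^(−k₂t) = e^(−4.806) = 0.008183.
C_S = 0.0894×3.47/(2.49−0.0894) × (0.8415−0.008183) = 0.1292×0.8333 = 0.1077 mol/L.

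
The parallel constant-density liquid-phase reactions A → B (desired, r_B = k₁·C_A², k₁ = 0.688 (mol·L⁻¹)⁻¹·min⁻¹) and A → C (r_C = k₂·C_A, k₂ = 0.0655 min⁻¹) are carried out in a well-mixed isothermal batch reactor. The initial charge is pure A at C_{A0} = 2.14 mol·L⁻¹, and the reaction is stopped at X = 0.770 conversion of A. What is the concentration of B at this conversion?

1.52 mol·L⁻¹

C_A = C_{A0}(1−X) = 0.4922 mol·L⁻¹.
Along a PFR/batch, dC_C/dC_A = −r_C/(r_B+r_C) = −k₂/(k₂+k₁·C_A).
Integrating from C_{A0} to C_A: C_C = (0.0655/0.688)·ln[(0.0655+0.688·2.14)/(0.0655+0.688·0.492)] = 0.09520·ln(1.538/0.4041) = 0.1272 mol·L⁻¹.
Then C_B = (C_{A0}−C_A) − C_C = 1.648 − 0.1272 = 1.521 mol·L⁻¹.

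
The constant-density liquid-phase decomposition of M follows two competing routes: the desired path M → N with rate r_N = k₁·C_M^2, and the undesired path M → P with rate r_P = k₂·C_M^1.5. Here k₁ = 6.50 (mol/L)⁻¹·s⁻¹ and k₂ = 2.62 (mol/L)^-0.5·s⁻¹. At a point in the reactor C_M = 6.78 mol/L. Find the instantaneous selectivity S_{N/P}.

S_{N/P} = r_N/r_P = (k₁·C_M^2)/(k₂·C_M^1.5) = (k₁/k₂)·C_M^0.5.
= (6.50×6.780^2) / (2.62×6.780^1.5) = 298.8/46.25 = 6.46.
Since the desired path is higher order in M, keeping C_M high (PFR or concentrated feed) favours N.

6.46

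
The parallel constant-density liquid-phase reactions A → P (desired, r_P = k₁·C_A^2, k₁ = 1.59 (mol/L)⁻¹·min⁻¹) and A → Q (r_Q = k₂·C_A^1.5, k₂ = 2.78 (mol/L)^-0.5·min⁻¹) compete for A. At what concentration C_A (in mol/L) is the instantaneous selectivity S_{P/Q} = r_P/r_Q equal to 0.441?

S_{P/Q} = (k₁/k₂)·C_A^0.5 ⇒ C_A = (S·k₂/k₁)^(2).
= (0.441×2.78/1.59)^(2) = (0.7711)^(2) = 0.595 mol/L.

0.595 mol/L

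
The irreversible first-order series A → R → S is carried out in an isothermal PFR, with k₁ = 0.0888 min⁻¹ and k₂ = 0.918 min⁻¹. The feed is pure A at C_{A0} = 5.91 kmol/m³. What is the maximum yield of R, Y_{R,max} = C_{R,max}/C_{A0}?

Evaluating C_R at τ_opt = ln(k₂/k₁)/(k₂−k₁) gives C_{R,max}/C_{A0} = (k₁/k₂)^[k₂/(k₂−k₁)].
= (0.0888/0.918)^(0.918/(0.918−0.0888)) = (0.09673)^(1.107) = 0.07532.

0.0753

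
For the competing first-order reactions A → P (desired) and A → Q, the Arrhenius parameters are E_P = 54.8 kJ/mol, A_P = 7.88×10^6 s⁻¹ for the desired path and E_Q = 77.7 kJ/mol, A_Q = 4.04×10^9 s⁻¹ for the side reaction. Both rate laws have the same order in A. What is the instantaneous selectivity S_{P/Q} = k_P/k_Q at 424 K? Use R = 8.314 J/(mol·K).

k_P/k_Q = (A_P/A_Q)·exp[−(E_P−E_Q)/(RT)] = (A_P/A_Q)·exp[(E_Q−E_P)/(RT)].
(E_Q−E_P)/(RT) = (77.7−54.8)×10³/(8.314×424) = 22900/3525 = 6.496.
k_P/k_Q = (7.88×10^6/4.04×10^9)·exp(6.496) = 0.001950 × 662.6 = 1.29.

1.29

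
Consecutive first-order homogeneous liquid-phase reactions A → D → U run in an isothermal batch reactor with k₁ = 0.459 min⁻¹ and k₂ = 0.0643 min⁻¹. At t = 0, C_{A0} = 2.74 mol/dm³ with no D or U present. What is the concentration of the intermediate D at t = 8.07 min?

For first-order series with pure A initially, C_D(t) = k₁C_{A0}/(k₂−k₁)·(e^(−k₁t) − e^(−k₂t)).
e^(−k₁t) = e^(−0.459×8.07) = e^(−3.704) = 0.02462; e^(−k₂t) = e^(−0.5189) = 0.5952.
C_D = 0.459×2.74/(0.0643−0.459) × (0.02462−0.5952) = (-3.186)×(-0.5706) = 1.818 mol/dm³.

1.82 mol/dm³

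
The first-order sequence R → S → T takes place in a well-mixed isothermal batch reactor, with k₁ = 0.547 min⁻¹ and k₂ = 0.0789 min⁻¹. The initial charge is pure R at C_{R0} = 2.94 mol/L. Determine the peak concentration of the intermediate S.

Evaluating C_S at t_opt = ln(k₂/k₁)/(k₂−k₁) gives C_{S,max}/C_{R0} = (k₁/k₂)^[k₂/(k₂−k₁)].
= (0.547/0.0789)^(0.0789/(0.0789−0.547)) = (6.933)^(-0.1686) = 0.7215.
C_{S,max} = 0.7215×2.94 = 2.12 mol/L.

2.12 mol/L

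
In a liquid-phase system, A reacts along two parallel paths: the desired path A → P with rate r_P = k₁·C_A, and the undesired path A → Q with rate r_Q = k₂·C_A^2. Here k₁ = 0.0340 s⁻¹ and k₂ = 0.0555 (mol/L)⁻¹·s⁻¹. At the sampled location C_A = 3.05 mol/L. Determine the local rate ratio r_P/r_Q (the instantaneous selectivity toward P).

0.201

S_{P/Q} = r_P/r_Q = (k₁·C_A)/(k₂·C_A^2) = (k₁/k₂)·C_A⁻¹.
= (0.0340×3.050) / (0.0555×3.050^2) = 0.1037/0.5163 = 0.201.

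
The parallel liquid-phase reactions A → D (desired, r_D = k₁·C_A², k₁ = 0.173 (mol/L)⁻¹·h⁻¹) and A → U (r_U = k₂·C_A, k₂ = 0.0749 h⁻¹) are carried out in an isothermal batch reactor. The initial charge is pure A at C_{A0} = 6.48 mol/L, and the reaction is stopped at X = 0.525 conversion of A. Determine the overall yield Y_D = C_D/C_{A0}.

0.480

C_A = C_{A0}(1−X) = 3.078 mol/L.
Along a PFR/batch, dC_U/dC_A = −r_U/(r_D+r_U) = −k₂/(k₂+k₁·C_A).
Integrating from C_{A0} to C_A: C_U = (0.0749/0.173)·ln[(0.0749+0.173·6.48)/(0.0749+0.173·3.08)] = 0.4329·ln(1.196/0.6074) = 0.2933 mol/L.
Then C_D = (C_{A0}−C_A) − C_U = 3.402 − 0.2933 = 3.109 mol/L.
Y_D = C_D/C_{A0} = 3.109/6.48 = 0.480.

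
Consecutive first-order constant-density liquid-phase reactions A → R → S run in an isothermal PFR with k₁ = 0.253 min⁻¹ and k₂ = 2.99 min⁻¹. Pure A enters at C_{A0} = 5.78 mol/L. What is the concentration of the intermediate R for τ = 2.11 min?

0.312 mol/L

The intermediate concentration in a first-order A→B→C sequence is C_R = k₁C_{A0}(e^(−k₁τ) − e^(−k₂τ))/(k₂−k₁).
e^(−k₁τ) = e^(−0.253×2.11) = e^(−0.5338) = 0.5864; e^(−k₂τ) = e^(−6.309) = 0.001820.
C_R = 0.253×5.78/(2.99−0.253) × (0.5864−0.001820) = 0.5343×0.5845 = 0.3123 mol/L.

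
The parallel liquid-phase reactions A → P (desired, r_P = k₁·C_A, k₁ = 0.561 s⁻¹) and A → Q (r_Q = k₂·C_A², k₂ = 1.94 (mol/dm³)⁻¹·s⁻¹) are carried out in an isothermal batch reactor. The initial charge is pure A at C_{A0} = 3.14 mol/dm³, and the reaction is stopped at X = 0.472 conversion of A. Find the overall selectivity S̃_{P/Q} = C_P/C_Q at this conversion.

C_A = C_{A0}(1−X) = 1.658 mol/dm³.
Along a PFR/batch, dC_P/dC_A = −r_P/(r_P+r_Q) = −k₁/(k₁+k₂·C_A).
Integrating from C_{A0} to C_A: C_P = (0.561/1.94)·ln[(0.561+1.94·3.14)/(0.561+1.94·1.66)] = 0.2892·ln(6.653/3.777) = 0.1637 mol/dm³.
C_Q = (C_{A0}−C_A)−C_P = 1.318 mol/dm³; S̃_{P/Q} = 0.1637/1.318 = 0.124.

0.124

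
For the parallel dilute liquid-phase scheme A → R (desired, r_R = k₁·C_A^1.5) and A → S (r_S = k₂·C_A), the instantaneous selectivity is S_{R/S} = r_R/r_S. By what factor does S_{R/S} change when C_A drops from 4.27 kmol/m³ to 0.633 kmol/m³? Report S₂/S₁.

0.385

S_{R/S} = (k₁/k₂)·C_A^0.5, so S₂/S₁ = (C_{A,2}/C_{A,1})^0.5.
= (0.633/4.27)^0.5 = (0.1482)^0.5 = 0.385.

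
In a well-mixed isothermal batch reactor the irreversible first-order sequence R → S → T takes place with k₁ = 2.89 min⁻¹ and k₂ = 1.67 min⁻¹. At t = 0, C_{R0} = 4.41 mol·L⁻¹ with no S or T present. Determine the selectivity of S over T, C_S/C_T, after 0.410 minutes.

2.10

For first-order series with pure R initially, C_S(t) = k₁C_{R0}/(k₂−k₁)·(e^(−k₁t) − e^(−k₂t)).
e^(−k₁t) = e^(−2.89×0.410) = e^(−1.185) = 0.3058; e^(−k₂t) = e^(−0.6847) = 0.5042.
C_S = 2.89×4.41/(1.67−2.89) × (0.3058−0.5042) = (-10.45)×(-0.1985) = 2.073 mol·L⁻¹.
C_R = C_{R0}e^(−k₁t) = 1.348 mol·L⁻¹, so C_T = C_{R0}−C_R−C_S = 0.9882 mol·L⁻¹; C_S/C_T = 2.10.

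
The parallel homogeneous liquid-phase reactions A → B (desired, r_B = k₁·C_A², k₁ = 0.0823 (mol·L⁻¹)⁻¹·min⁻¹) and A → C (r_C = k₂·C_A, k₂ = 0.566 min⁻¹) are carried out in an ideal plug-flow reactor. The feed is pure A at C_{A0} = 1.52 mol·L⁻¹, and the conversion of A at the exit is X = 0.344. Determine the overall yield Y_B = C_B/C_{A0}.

0.0531

C_A = C_{A0}(1−X) = 0.9971 mol·L⁻¹.
Along a PFR/batch, dC_C/dC_A = −r_C/(r_B+r_C) = −k₂/(k₂+k₁·C_A).
Integrating from C_{A0} to C_A: C_C = (0.566/0.0823)·ln[(0.566+0.0823·1.52)/(0.566+0.0823·0.997)] = 6.877·ln(0.6911/0.6481) = 0.4421 mol·L⁻¹.
Then C_B = (C_{A0}−C_A) − C_C = 0.5229 − 0.4421 = 0.08073 mol·L⁻¹.
Y_B = C_B/C_{A0} = 0.08073/1.52 = 0.0531.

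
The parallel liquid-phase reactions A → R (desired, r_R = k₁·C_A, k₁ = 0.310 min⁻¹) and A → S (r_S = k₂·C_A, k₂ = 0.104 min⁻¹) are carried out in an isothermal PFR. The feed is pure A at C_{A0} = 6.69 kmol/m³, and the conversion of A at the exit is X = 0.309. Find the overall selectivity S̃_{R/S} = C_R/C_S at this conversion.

2.98

C_A = C_{A0}(1−X) = 4.623 kmol/m³.
Both paths are first order in A, so the instantaneous fraction to R is constant: dC_R/d(−C_A) = k₁/(k₁+k₂) = 0.7488.
C_R = 0.7488·(C_{A0}−C_A) = 0.7488×2.067 = 1.55 kmol/m³.
C_S = (C_{A0}−C_A)−C_R = 0.5193 kmol/m³; S̃_{R/S} = 1.548/0.5193 = 2.98.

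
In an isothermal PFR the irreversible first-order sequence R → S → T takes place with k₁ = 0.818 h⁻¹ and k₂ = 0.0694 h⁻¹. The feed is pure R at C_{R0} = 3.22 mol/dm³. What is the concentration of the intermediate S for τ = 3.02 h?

2.56 mol/dm³

The intermediate concentration in a first-order A→B→C sequence is C_S = k₁C_{R0}(e^(−k₁τ) − e^(−k₂τ))/(k₂−k₁).
e^(−k₁τ) = e^(−0.818×3.02) = e^(−2.470) = 0.08455; e^(−k₂τ) = e^(−0.2096) = 0.8109.
C_S = 0.818×3.22/(0.0694−0.818) × (0.08455−0.8109) = (-3.519)×(-0.7264) = 2.556 mol/dm³.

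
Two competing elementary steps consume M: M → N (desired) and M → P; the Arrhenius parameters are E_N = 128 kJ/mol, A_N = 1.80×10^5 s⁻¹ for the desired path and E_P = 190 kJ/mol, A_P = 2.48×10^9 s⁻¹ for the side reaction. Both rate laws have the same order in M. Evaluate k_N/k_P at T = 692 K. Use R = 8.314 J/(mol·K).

k_N/k_P = (A_N/A_P)·exp[−(E_N−E_P)/(RT)] = (A_N/A_P)·exp[(E_P−E_N)/(RT)].
(E_P−E_N)/(RT) = (190−128)×10³/(8.314×692) = 62000/5753 = 10.78.
k_N/k_P = (1.80×10^5/2.48×10^9)·exp(10.78) = 7.258×10^-5 × 47880 = 3.48.

3.48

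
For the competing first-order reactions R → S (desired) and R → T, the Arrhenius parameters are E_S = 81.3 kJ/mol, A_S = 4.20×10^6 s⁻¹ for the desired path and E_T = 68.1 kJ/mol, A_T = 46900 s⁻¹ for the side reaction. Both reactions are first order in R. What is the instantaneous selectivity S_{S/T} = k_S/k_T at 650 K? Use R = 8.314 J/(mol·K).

Since both paths have the same order in R, the concentration cancels and S_{S/T} = k_S/k_T = (A_S/A_T)·exp[(E_T−E_S)/(RT)].
(E_T−E_S)/(RT) = (68.1−81.3)×10³/(8.314×650) = -13200/5404 = -2.443.
k_S/k_T = (4.20×10^6/46900)·exp(-2.443) = 89.55 × 0.08694 = 7.79.

7.79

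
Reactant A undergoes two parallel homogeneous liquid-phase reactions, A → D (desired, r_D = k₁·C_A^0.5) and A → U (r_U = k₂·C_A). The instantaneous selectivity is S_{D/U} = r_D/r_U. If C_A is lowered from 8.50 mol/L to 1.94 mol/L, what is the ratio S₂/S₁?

2.09

S_{D/U} = (k₁/k₂)·C_A^-0.5, so S₂/S₁ = (C_{A,2}/C_{A,1})^-0.5.
= (1.94/8.50)^(-0.5) = (0.2282)^(-0.5) = 2.09.
Selectivity toward D rises as C_A falls — low-concentration operation is favoured.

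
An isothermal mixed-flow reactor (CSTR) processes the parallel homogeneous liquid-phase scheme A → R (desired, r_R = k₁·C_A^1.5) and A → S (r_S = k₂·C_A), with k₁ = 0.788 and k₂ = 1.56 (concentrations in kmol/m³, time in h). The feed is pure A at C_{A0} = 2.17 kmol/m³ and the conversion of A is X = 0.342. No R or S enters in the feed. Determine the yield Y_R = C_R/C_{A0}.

Exit C_A = C_{A0}(1−X) = 2.17×0.658 = 1.428 kmol/m³.
Rates in a CSTR are evaluated at the outlet concentration: r_R = 0.788×1.428^1.5 = 1.344, r_S = 1.56×1.428 = 2.227.
Fraction of consumed A going to R: r_R/(r_R+r_S) = 0.3764.
C_R = 0.3764·C_{A0}·X = 0.3764×2.17×0.342 = 0.279 kmol/m³; Y_R = C_R/C_{A0} = 0.129.

0.129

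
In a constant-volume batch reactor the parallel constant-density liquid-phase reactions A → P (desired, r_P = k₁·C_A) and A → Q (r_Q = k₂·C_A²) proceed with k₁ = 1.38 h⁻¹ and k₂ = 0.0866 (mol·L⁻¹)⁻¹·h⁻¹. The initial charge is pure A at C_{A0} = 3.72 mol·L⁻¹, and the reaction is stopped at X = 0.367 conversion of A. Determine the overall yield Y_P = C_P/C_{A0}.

0.308

C_A = C_{A0}(1−X) = 2.355 mol·L⁻¹.
Along a PFR/batch, dC_P/dC_A = −r_P/(r_P+r_Q) = −k₁/(k₁+k₂·C_A).
Integrating from C_{A0} to C_A: C_P = (1.38/0.0866)·ln[(1.38+0.0866·3.72)/(1.38+0.0866·2.35)] = 15.94·ln(1.702/1.584) = 1.147 mol·L⁻¹.
Y_P = C_P/C_{A0} = 1.147/3.72 = 0.308.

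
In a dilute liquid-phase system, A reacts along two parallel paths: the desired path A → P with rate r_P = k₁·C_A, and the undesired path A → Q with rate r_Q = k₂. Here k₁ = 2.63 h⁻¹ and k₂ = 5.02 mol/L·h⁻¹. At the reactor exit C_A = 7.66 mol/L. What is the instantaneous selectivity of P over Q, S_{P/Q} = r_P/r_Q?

4.01

S_{P/Q} = r_P/r_Q = (k₁·C_A)/(k₂) = (k₁/k₂)·C_A.
= (2.63×7.660) / (5.02) = 20.15/5.020 = 4.01.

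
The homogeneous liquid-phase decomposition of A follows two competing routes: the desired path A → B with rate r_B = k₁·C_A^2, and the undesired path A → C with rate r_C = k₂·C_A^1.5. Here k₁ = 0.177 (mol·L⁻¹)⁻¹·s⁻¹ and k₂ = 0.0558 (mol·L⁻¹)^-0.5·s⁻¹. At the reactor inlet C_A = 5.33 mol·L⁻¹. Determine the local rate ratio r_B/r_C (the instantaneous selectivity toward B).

S_{B/C} = r_B/r_C = (k₁·C_A^2)/(k₂·C_A^1.5) = (k₁/k₂)·C_A^0.5.
= (0.177×5.330^2) / (0.0558×5.330^1.5) = 5.028/0.6866 = 7.32.

7.32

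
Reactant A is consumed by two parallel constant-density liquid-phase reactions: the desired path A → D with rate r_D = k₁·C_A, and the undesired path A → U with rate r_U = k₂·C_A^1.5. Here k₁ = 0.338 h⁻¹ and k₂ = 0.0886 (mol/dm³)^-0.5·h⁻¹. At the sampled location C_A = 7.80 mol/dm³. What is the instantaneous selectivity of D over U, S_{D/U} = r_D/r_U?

1.37

S_{D/U} = r_D/r_U = (k₁·C_A)/(k₂·C_A^1.5) = (k₁/k₂)·C_A^-0.5.
= (0.338×7.800) / (0.0886×7.800^1.5) = 2.636/1.930 = 1.37.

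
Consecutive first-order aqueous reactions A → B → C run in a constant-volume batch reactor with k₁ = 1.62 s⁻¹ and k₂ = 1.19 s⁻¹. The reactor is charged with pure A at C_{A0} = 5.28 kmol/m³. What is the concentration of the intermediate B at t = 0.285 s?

Solving the coupled first-order balances gives C_B(t) = [k₁/(k₂−k₁)]·C_{A0}·(e^(−k₁t) − e^(−k₂t)).
e^(−k₁t) = e^(−1.62×0.285) = e^(−0.4617) = 0.6302; e^(−k₂t) = e^(−0.3391) = 0.7124.
C_B = 1.62×5.28/(1.19−1.62) × (0.6302−0.7124) = (-19.89)×(-0.08216) = 1.634 kmol/m³.

1.63 kmol/m³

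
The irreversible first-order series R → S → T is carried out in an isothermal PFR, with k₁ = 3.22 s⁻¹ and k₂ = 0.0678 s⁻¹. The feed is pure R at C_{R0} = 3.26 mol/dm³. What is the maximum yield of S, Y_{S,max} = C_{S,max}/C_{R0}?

Evaluating C_S at τ_opt = ln(k₂/k₁)/(k₂−k₁) gives C_{S,max}/C_{R0} = (k₁/k₂)^[k₂/(k₂−k₁)].
= (3.22/0.0678)^(0.0678/(0.0678−3.22)) = (47.49)^(-0.02151) = 0.9203.

0.920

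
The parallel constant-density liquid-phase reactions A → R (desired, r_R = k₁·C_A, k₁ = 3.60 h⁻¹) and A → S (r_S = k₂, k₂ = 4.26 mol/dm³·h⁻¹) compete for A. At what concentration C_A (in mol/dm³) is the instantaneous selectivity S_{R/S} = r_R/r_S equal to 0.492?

0.582 mol/dm³

S_{R/S} = (k₁/k₂)·C_A ⇒ C_A = S·k₂/k₁.
= 0.492×4.26/3.60 = 0.582 mol/dm³.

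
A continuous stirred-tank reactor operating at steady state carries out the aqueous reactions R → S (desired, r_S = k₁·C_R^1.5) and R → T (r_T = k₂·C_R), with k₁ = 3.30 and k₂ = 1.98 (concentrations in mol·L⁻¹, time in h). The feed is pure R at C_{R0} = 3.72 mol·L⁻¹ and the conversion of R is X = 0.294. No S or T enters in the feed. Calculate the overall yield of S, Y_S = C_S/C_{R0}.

0.215

Exit C_R = C_{R0}(1−X) = 3.72×0.706 = 2.626 mol·L⁻¹.
Rates in a CSTR are evaluated at the outlet concentration: r_S = 3.30×2.626^1.5 = 14.05, r_T = 1.98×2.626 = 5.200.
Fraction of consumed R going to S: r_S/(r_S+r_T) = 0.7298.
C_S = 0.7298·C_{R0}·X = 0.7298×3.72×0.294 = 0.798 mol·L⁻¹; Y_S = C_S/C_{R0} = 0.215.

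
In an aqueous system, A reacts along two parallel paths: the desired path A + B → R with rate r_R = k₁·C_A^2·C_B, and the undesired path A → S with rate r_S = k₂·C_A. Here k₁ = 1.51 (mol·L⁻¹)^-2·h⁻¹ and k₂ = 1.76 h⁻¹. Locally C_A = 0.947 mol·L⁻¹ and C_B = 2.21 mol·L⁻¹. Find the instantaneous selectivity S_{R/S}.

S_{R/S} = r_R/r_S = (k₁·C_A^2·C_B)/(k₂·C_A) = (k₁/k₂)·C_A·C_B.
= (1.51×0.9470^2×2.210) / (1.76×0.9470) = 2.993/1.667 = 1.80.
Since the desired path is higher order in A, keeping C_A high (PFR or concentrated feed) favours R.

1.80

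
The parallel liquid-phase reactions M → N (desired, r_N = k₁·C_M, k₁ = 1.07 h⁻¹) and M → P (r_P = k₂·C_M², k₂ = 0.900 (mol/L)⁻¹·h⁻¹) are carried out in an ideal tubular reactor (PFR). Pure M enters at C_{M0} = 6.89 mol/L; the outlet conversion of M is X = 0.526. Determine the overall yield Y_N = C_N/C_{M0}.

C_M = C_{M0}(1−X) = 3.266 mol/L.
Along a PFR/batch, dC_N/dC_M = −r_N/(r_N+r_P) = −k₁/(k₁+k₂·C_M).
Integrating from C_{M0} to C_M: C_N = (1.07/0.900)·ln[(1.07+0.900·6.89)/(1.07+0.900·3.27)] = 1.189·ln(7.271/4.009) = 0.7077 mol/L.
Y_N = C_N/C_{M0} = 0.7077/6.89 = 0.103.

0.103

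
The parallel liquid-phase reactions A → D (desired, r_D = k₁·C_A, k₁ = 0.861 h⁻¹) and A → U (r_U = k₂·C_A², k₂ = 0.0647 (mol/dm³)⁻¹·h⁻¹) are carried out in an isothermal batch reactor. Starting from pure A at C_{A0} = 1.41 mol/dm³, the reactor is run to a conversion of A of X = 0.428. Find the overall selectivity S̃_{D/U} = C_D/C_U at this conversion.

12.0

C_A = C_{A0}(1−X) = 0.8065 mol/dm³.
Along a PFR/batch, dC_D/dC_A = −r_D/(r_D+r_U) = −k₁/(k₁+k₂·C_A).
Integrating from C_{A0} to C_A: C_D = (0.861/0.0647)·ln[(0.861+0.0647·1.41)/(0.861+0.0647·0.807)] = 13.31·ln(0.9522/0.9132) = 0.5572 mol/dm³.
C_U = (C_{A0}−C_A)−C_D = 0.04631 mol/dm³; S̃_{D/U} = 0.5572/0.04631 = 12.0.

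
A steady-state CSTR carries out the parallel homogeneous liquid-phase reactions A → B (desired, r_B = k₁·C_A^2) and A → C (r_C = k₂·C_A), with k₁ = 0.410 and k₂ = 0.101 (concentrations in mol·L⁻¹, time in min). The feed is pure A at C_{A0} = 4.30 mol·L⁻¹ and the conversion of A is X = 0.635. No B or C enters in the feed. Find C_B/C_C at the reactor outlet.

6.37

Exit C_A = C_{A0}(1−X) = 4.30×0.365 = 1.569 mol·L⁻¹.
A CSTR operates uniformly at the exit composition, giving r_B = 1.010 and r_C = 0.1585 (each k·C_A^n at C_A = 1.569).
Overall selectivity = C_B/C_C = r_Bτ/(r_Cτ) = r_B/r_C = 6.37.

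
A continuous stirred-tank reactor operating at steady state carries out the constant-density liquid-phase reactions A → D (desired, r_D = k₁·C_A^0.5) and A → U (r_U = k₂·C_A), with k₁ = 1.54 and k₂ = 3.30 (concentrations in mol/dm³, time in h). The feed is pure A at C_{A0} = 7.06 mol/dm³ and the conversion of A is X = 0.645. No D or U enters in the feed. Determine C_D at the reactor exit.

Exit C_A = C_{A0}(1−X) = 7.06×0.355 = 2.506 mol/dm³.
Rates in a CSTR are evaluated at the outlet concentration: r_D = 1.54×2.506^0.5 = 2.438, r_U = 3.30×2.506 = 8.271.
Fraction of consumed A going to D: r_D/(r_D+r_U) = 0.2277.
C_D = 0.2277·C_{A0}·X = 0.2277×7.06×0.645 = 1.04 mol/dm³.

1.04 mol/dm³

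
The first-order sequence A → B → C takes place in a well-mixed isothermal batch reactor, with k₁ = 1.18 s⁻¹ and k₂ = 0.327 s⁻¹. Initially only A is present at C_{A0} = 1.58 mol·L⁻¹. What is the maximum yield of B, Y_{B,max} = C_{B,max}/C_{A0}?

0.611

For a first-order series the maximum intermediate yield is C_{B,max}/C_{A0} = (k₁/k₂)^[k₂/(k₂−k₁)].
= (1.18/0.327)^(0.327/(0.327−1.18)) = (3.609)^(-0.3834) = 0.6114.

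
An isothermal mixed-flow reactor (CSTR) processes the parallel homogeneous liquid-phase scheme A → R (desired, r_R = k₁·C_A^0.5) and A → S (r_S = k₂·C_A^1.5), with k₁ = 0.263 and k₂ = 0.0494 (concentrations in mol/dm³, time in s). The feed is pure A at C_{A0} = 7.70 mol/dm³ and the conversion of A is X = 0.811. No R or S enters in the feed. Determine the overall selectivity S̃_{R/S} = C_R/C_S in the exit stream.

3.66

Exit C_A = C_{A0}(1−X) = 7.70×0.189 = 1.455 mol/dm³.
In a CSTR the entire volume is at exit conditions, so r_R = 0.263×1.455^0.5 = 0.3173 and r_S = 0.0494×1.455^1.5 = 0.08673.
Overall selectivity = C_R/C_S = r_Rτ/(r_Sτ) = r_R/r_S = 3.66.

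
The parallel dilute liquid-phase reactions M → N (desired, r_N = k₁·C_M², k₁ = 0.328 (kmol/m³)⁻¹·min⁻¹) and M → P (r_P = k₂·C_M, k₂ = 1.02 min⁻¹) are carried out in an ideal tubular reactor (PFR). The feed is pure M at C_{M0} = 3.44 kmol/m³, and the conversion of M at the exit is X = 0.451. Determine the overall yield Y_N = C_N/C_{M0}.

C_M = C_{M0}(1−X) = 1.889 kmol/m³.
Along a PFR/batch, dC_P/dC_M = −r_P/(r_N+r_P) = −k₂/(k₂+k₁·C_M).
Integrating from C_{M0} to C_M: C_P = (1.02/0.328)·ln[(1.02+0.328·3.44)/(1.02+0.328·1.89)] = 3.110·ln(2.148/1.639) = 0.8407 kmol/m³.
Then C_N = (C_{M0}−C_M) − C_P = 1.551 − 0.8407 = 0.7108 kmol/m³.
Y_N = C_N/C_{M0} = 0.7108/3.44 = 0.207.

0.207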